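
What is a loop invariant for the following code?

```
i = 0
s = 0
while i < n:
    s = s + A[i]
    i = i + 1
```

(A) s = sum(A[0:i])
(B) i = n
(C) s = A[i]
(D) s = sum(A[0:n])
A

A loop invariant must hold before the first iteration and be re-established by every execution of the body.

(A) s = sum(A[0:i]): Initially i = 0 and s = 0 = sum of the empty slice A[0:0]. If s = sum(A[0:i]) holds at the top of an iteration, the body sets s to sum(A[0:i]) + A[i] = sum(A[0:i+1]) and then i to i+1, so s = sum(A[0:i]) holds again. At exit i = n, giving s = sum(A[0:n]).

The other options fail:
(B) i = n: false initially (i = 0); it is the exit condition, not an invariant.
(C) s = A[i]: after the first iteration s = A[0] but i = 1, so s = A[i] compares s with the wrong element (and fails in general).
(D) s = sum(A[0:n]): false before the loop (s = 0, not the full sum) -- it only becomes true at exit.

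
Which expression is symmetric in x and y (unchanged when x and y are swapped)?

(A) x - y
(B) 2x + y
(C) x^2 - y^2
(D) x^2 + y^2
D

A symmetric expression is unchanged when the variables are permuted; here the transformation to test is the swap (x, y) -> (y, x).
Substitute the transformed coordinates into each option and compare with the original:
(A) x - y  ->  (y) - (x) = -x + y   [differs from x - y: not invariant]
(B) 2x + y  ->  2(y) + (x) = x + 2y   [differs from 2x + y: not invariant]
(C) x^2 - y^2  ->  (y)^2 - (x)^2 = -x^2 + y^2   [differs from x^2 - y^2: not invariant]
(D) x^2 + y^2  ->  (y)^2 + (x)^2 = x^2 + y^2   [equals x^2 + y^2: invariant]

Only option (D), x^2 + y^2, is unchanged by the transformation.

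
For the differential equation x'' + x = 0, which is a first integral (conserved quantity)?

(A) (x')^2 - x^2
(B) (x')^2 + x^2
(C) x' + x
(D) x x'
B

A first integral I satisfies dI/dt = 0 along every solution. Differentiate each option and use the equation of motion:
(A) d/dt[(x')^2 - x^2] = 2x'x'' - 2x x' = -4x x', not identically 0
(B) d/dt[(x')^2 + x^2] = 2x'x'' + 2x x' = 2x'(-x) + 2x x' = 0
(C) d/dt[x' + x] = x'' + x' = -x + x', not identically 0
(D) d/dt[x x'] = (x')^2 + x x'' = (x')^2 - x^2, not identically 0

Only (B) has zero time-derivative. So the energy-like quantity (x')^2 + x^2 is the first integral.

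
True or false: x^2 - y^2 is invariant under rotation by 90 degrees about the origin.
False

Applying rotation by 90 degrees: x' = x*cos(90 degrees) - y*sin(90 degrees) = -y, y' = x*sin(90 degrees) + y*cos(90 degrees) = x

Substituting into x^2 - y^2:
(-y)^2 - (x)^2
= -x^2 + y^2

This differs from the original expression x^2 - y^2, so it is NOT invariant.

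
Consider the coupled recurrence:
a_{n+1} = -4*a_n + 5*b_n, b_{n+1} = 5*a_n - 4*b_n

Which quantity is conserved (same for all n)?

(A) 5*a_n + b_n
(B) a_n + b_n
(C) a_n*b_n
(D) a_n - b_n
B

Replace a_n by a_{n+1} = -4*a_n + 5*b_n and b_n by b_{n+1} = 5*a_n - 4*b_n in each option and simplify:
(A) 5*a_n + b_n  ->  5*(-4*a_n + 5*b_n) + (5*a_n - 4*b_n) = -15*a_n + 21*b_n   [not conserved]
(B) a_n + b_n  ->  (-4*a_n + 5*b_n) + (5*a_n - 4*b_n) = a_n + b_n   [conserved]
(C) a_n*b_n  ->  (-4*a_n + 5*b_n)*(5*a_n - 4*b_n) = -20*a_n^2 + 41*a_n*b_n - 20*b_n^2   [not conserved]
(D) a_n - b_n  ->  (-4*a_n + 5*b_n) - (5*a_n - 4*b_n) = -9*a_n + 9*b_n   [not conserved]

Only (B) a_n + b_n returns to itself after one step, so it is the conserved quantity.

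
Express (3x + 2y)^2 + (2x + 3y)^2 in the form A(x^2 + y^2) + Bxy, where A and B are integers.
13(x^2 + y^2) + 24xy

Expanding: (3x + 2y)^2 = 9x^2 + 12xy + 4y^2
(2x + 3y)^2 = 4x^2 + 12xy + 9y^2
Sum = (9+4)(x^2+y^2) + 24xy = 13(x^2 + y^2) + 24xy
This is symmetric in x and y.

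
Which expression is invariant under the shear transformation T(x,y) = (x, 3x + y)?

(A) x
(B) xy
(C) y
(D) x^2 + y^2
A

Under the shear T(x,y) = (x, 3x + y):
Substitute the transformed coordinates into each option and compare with the original:
(A) x  ->  (x) = x   [equals x: invariant]
(B) xy  ->  (x)(3x + y) = 3x^2 + xy   [differs from xy: not invariant]
(C) y  ->  (3x + y) = 3x + y   [differs from y: not invariant]
(D) x^2 + y^2  ->  (x)^2 + (3x + y)^2 = 10x^2 + 6xy + y^2   [differs from x^2 + y^2: not invariant]

Only option (A), x, is unchanged by the transformation.
A vertical shear moves points parallel to the y-axis, so the x-coordinate (and any function of x alone) is unchanged.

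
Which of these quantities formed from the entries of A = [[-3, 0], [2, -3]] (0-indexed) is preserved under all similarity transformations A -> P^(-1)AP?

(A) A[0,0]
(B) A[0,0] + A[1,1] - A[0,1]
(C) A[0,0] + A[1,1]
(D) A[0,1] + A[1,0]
C

A[0,0] + A[1,1] is the trace of A. By the cyclic property of the trace, tr(P^(-1)AP) = tr(APP^(-1)) = tr(A), so it is the same for every matrix similar to A.

The other combinations are not similarity invariants. For example, take P = [[1, 2], [0, 1]] (det P = 1), so P^(-1) = [[1, -2], [0, 1]] and
B = P^(-1)AP = [[-7, -8], [2, 1]].
Evaluating each option on A and on B:
(A) A[0,0]: -3 for A, -7 for B -> changes
(B) A[0,0] + A[1,1] - A[0,1]: -6 for A, 2 for B -> changes
(C) A[0,0] + A[1,1]: -6 for A, -6 for B -> unchanged
(D) A[0,1] + A[1,0]: 2 for A, -6 for B -> changes

Only (C) A[0,0] + A[1,1] = -6 survives (and it does so for every P, not just this one), so it is the invariant.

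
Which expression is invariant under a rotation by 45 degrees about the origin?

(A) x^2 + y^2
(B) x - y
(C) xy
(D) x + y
A

A rotation by 45 degrees sends (x, y) to (sqrt(2)x/2 - sqrt(2)y/2, sqrt(2)x/2 + sqrt(2)y/2).
Substitute the transformed coordinates into each option and compare with the original:
(A) x^2 + y^2  ->  (sqrt(2)x/2 - sqrt(2)y/2)^2 + (sqrt(2)x/2 + sqrt(2)y/2)^2 = x^2 + y^2   [equals x^2 + y^2: invariant]
(B) x - y  ->  (sqrt(2)x/2 - sqrt(2)y/2) - (sqrt(2)x/2 + sqrt(2)y/2) = -sqrt(2)y   [differs from x - y: not invariant]
(C) xy  ->  (sqrt(2)x/2 - sqrt(2)y/2)(sqrt(2)x/2 + sqrt(2)y/2) = x^2/2 - y^2/2   [differs from xy: not invariant]
(D) x + y  ->  (sqrt(2)x/2 - sqrt(2)y/2) + (sqrt(2)x/2 + sqrt(2)y/2) = sqrt(2)x   [differs from x + y: not invariant]

Only option (A), x^2 + y^2, is unchanged by the transformation.
Geometrically, x^2 + y^2 is the squared distance from the origin, which every rotation about the origin preserves.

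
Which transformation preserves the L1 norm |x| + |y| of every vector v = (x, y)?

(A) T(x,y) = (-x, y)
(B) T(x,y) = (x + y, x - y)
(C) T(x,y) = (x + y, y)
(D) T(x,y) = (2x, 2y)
A

A transformation preserves a norm if ||T(v)|| = ||v|| for every v; a single vector where the norm changes rules an option out.

(A) T(x,y) = (-x, y): preserves the norm -- it only permutes the coordinates and/or flips signs, which leaves |x| + |y| unchanged.
(B) T(x,y) = (x + y, x - y): v = (1, 0) has norm |1| + |0| = 1, but T(v) = (1, 1) has norm 2 -- not preserved.
(C) T(x,y) = (x + y, y): v = (0, 1) has norm |0| + |1| = 1, but T(v) = (1, 1) has norm 2 -- not preserved.
(D) T(x,y) = (2x, 2y): v = (1, 0) has norm |1| + |0| = 1, but T(v) = (2, 0) has norm 2 -- not preserved.

Therefore the answer is (A).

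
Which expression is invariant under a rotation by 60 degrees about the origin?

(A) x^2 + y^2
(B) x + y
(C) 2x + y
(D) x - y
A

A rotation by 60 degrees sends (x, y) to (x/2 - sqrt(3)y/2, sqrt(3)x/2 + y/2).
Substitute the transformed coordinates into each option and compare with the original:
(A) x^2 + y^2  ->  (x/2 - sqrt(3)y/2)^2 + (sqrt(3)x/2 + y/2)^2 = x^2 + y^2   [equals x^2 + y^2: invariant]
(B) x + y  ->  (x/2 - sqrt(3)y/2) + (sqrt(3)x/2 + y/2) = x/2 + sqrt(3)x/2 - sqrt(3)y/2 + y/2   [differs from x + y: not invariant]
(C) 2x + y  ->  2(x/2 - sqrt(3)y/2) + (sqrt(3)x/2 + y/2) = sqrt(3)x/2 + x - sqrt(3)y + y/2   [differs from 2x + y: not invariant]
(D) x - y  ->  (x/2 - sqrt(3)y/2) - (sqrt(3)x/2 + y/2) = -sqrt(3)x/2 + x/2 - sqrt(3)y/2 - y/2   [differs from x - y: not invariant]

Only option (A), x^2 + y^2, is unchanged by the transformation.
Geometrically, x^2 + y^2 is the squared distance from the origin, which every rotation about the origin preserves.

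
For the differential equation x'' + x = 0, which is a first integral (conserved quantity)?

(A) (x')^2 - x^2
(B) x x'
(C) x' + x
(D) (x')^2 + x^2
D

A first integral I satisfies dI/dt = 0 along every solution. Differentiate each option and use the equation of motion:
(A) d/dt[(x')^2 - x^2] = 2x'x'' - 2x x' = -4x x', not identically 0
(B) d/dt[x x'] = (x')^2 + x x'' = (x')^2 - x^2, not identically 0
(C) d/dt[x' + x] = x'' + x' = -x + x', not identically 0
(D) d/dt[(x')^2 + x^2] = 2x'x'' + 2x x' = 2x'(-x) + 2x x' = 0

Only (D) has zero time-derivative. So the energy-like quantity (x')^2 + x^2 is the first integral.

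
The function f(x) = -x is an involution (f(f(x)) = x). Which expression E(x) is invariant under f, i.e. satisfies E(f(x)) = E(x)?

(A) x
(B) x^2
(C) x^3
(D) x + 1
B

Replace x by f(x) = -x in each option and simplify. As a quick numerical cross-check, also compare E(4) with E(f(4)) = E(-4).

(A) x  ->  (-x) = -x; check: E(4) = 4 but E(-4) = -4.   [not invariant]
(B) x^2  ->  (-x)^2, which simplifies back to x^2; check: E(4) = 16, E(-4) = 16.   [invariant]
(C) x^3  ->  (-x)^3 = -x^3; check: E(4) = 64 but E(-4) = -64.   [not invariant]
(D) x + 1  ->  (-x) + 1 = 1 - x; check: E(4) = 5 but E(-4) = -3.   [not invariant]

Only (B) is unchanged. E is symmetric under swapping x with f(x) = -x, which is exactly what an involution does.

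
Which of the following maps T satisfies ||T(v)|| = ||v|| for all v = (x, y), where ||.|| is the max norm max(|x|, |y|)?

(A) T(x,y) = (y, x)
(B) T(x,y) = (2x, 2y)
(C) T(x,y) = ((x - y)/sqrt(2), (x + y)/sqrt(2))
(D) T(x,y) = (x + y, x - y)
A

A transformation preserves a norm if ||T(v)|| = ||v|| for every v; a single vector where the norm changes rules an option out.

(A) T(x,y) = (y, x): preserves the norm -- it only permutes the coordinates and/or flips signs, which leaves max(|x|, |y|) unchanged.
(B) T(x,y) = (2x, 2y): v = (1, 0) has norm max(|1|, |0|) = 1, but T(v) = (2, 0) has norm 2 -- not preserved.
(C) T(x,y) = ((x - y)/sqrt(2), (x + y)/sqrt(2)): v = (1, 0) has norm max(|1|, |0|) = 1, but T(v) = (sqrt(2)/2, sqrt(2)/2) has norm sqrt(2)/2 -- not preserved.
(D) T(x,y) = (x + y, x - y): v = (1, 1) has norm max(|1|, |1|) = 1, but T(v) = (2, 0) has norm 2 -- not preserved.

Therefore the answer is (A).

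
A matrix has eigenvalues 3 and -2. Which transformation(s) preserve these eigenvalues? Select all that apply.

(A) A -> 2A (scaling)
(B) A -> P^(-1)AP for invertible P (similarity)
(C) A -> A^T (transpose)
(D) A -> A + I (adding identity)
B and C

Eigenvalues are preserved by:
1. Similarity transformations: A -> P^(-1)AP (same characteristic polynomial)
2. Transpose: A^T has the same eigenvalues as A

Eigenvalues are NOT preserved by:
- Adding identity: eigenvalues become 3+1, -2+1
- Scaling: eigenvalues become 6, -4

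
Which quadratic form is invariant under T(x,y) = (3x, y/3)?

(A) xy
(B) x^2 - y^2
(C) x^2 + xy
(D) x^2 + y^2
A

T multiplies x by 3 and divides y by 3.
Substitute the transformed coordinates into each option and compare with the original:
(A) xy  ->  (3x)(y/3) = xy   [equals xy: invariant]
(B) x^2 - y^2  ->  (3x)^2 - (y/3)^2 = 9x^2 - y^2/9   [differs from x^2 - y^2: not invariant]
(C) x^2 + xy  ->  (3x)^2 + (3x)(y/3) = 9x^2 + xy   [differs from x^2 + xy: not invariant]
(D) x^2 + y^2  ->  (3x)^2 + (y/3)^2 = 9x^2 + y^2/9   [differs from x^2 + y^2: not invariant]

Only option (A), xy, is unchanged by the transformation.
The factors 3 and 1/3 cancel only in the pure product xy.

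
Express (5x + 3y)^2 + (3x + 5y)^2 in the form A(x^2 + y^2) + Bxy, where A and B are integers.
34(x^2 + y^2) + 60xy

Expanding: (5x + 3y)^2 = 25x^2 + 30xy + 9y^2
(3x + 5y)^2 = 9x^2 + 30xy + 25y^2
Sum = (25+9)(x^2+y^2) + 60xy = 34(x^2 + y^2) + 60xy
This is symmetric in x and y.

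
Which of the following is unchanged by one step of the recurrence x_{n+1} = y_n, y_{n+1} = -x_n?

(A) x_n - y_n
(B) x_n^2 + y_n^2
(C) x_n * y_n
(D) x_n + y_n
B

For the recurrence x_{n+1} = y_n, y_{n+1} = -x_n:

x_{n+1}^2 + y_{n+1}^2 = y_n^2 + (-x_n)^2 = x_n^2 + y_n^2
The sum of squares is conserved (like energy in a harmonic oscillator).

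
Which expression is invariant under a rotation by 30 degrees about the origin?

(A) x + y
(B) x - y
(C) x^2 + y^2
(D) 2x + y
C

A rotation by 30 degrees sends (x, y) to (sqrt(3)x/2 - y/2, x/2 + sqrt(3)y/2).
Substitute the transformed coordinates into each option and compare with the original:
(A) x + y  ->  (sqrt(3)x/2 - y/2) + (x/2 + sqrt(3)y/2) = x/2 + sqrt(3)x/2 - y/2 + sqrt(3)y/2   [differs from x + y: not invariant]
(B) x - y  ->  (sqrt(3)x/2 - y/2) - (x/2 + sqrt(3)y/2) = -x/2 + sqrt(3)x/2 - sqrt(3)y/2 - y/2   [differs from x - y: not invariant]
(C) x^2 + y^2  ->  (sqrt(3)x/2 - y/2)^2 + (x/2 + sqrt(3)y/2)^2 = x^2 + y^2   [equals x^2 + y^2: invariant]
(D) 2x + y  ->  2(sqrt(3)x/2 - y/2) + (x/2 + sqrt(3)y/2) = x/2 + sqrt(3)x - y + sqrt(3)y/2   [differs from 2x + y: not invariant]

Only option (C), x^2 + y^2, is unchanged by the transformation.
Geometrically, x^2 + y^2 is the squared distance from the origin, which every rotation about the origin preserves.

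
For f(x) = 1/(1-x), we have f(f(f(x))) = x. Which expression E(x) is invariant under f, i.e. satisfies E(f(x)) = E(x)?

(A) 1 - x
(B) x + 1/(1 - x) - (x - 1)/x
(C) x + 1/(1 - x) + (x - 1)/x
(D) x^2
C

Replace x by f(x) = 1/(1 - x) in each option and simplify. As a quick numerical cross-check, also compare E(3) with E(f(3)) = E(-1/2).

(A) 1 - x  ->  1 - (1/(1 - x)) = x/(x - 1); check: E(3) = -2 but E(-1/2) = 3/2.   [not invariant]
(B) x + 1/(1 - x) - (x - 1)/x  ->  (1/(1 - x)) + 1/(1 - (1/(1 - x))) - ((1/(1 - x)) - 1)/(1/(1 - x)) = (x^2(1 - x) - x + (x - 1)^2)/(x(x - 1)); check: E(3) = 11/6 but E(-1/2) = -17/6.   [not invariant]
(C) x + 1/(1 - x) + (x - 1)/x  ->  (1/(1 - x)) + 1/(1 - (1/(1 - x))) + ((1/(1 - x)) - 1)/(1/(1 - x)), which simplifies back to x + 1/(1 - x) + (x - 1)/x; check: E(3) = 19/6, E(-1/2) = 19/6.   [invariant]
(D) x^2  ->  (1/(1 - x))^2 = (x - 1)^(-2); check: E(3) = 9 but E(-1/2) = 1/4.   [not invariant]

Only (C) is unchanged. Indeed f(f(x)) = 1/(1 - 1/(1-x)) = (1-x)/(-x) = (x-1)/x, so E(x) = x + f(x) + f(f(x)) is the sum over the whole 3-cycle; applying f just permutes the three terms cyclically (x -> f(x) -> f(f(x)) -> x), leaving the sum unchanged.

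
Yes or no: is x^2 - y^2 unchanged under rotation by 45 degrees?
No

Applying rotation by 45 degrees: x' = x*cos(45 degrees) - y*sin(45 degrees) = sqrt(2)x/2 - sqrt(2)y/2, y' = x*sin(45 degrees) + y*cos(45 degrees) = sqrt(2)x/2 + sqrt(2)y/2

Substituting into x^2 - y^2:
(sqrt(2)x/2 - sqrt(2)y/2)^2 - (sqrt(2)x/2 + sqrt(2)y/2)^2
= -2xy

This differs from the original expression x^2 - y^2, so it is NOT invariant.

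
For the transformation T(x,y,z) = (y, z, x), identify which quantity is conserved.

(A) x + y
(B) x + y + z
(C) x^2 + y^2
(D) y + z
B

Apply T(x,y,z) = (y, z, x) to each option, i.e. replace (x, y, z) by the transformed coordinates.
Substitute the transformed coordinates into each option and compare with the original:
(A) x + y  ->  (y) + (z) = y + z   [differs from x + y: not invariant]
(B) x + y + z  ->  (y) + (z) + (x) = x + y + z   [equals x + y + z: invariant]
(C) x^2 + y^2  ->  (y)^2 + (z)^2 = y^2 + z^2   [differs from x^2 + y^2: not invariant]
(D) y + z  ->  (z) + (x) = x + z   [differs from y + z: not invariant]

Only option (B), x + y + z, is unchanged by the transformation.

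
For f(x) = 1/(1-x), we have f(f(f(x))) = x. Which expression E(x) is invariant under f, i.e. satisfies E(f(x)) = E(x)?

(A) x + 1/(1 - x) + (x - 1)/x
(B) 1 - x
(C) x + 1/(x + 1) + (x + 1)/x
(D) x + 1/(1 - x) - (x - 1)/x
A

Replace x by f(x) = 1/(1 - x) in each option and simplify. As a quick numerical cross-check, also compare E(4) with E(f(4)) = E(-1/3).

(A) x + 1/(1 - x) + (x - 1)/x  ->  (1/(1 - x)) + 1/(1 - (1/(1 - x))) + ((1/(1 - x)) - 1)/(1/(1 - x)), which simplifies back to x + 1/(1 - x) + (x - 1)/x; check: E(4) = 53/12, E(-1/3) = 53/12.   [invariant]
(B) 1 - x  ->  1 - (1/(1 - x)) = x/(x - 1); check: E(4) = -3 but E(-1/3) = 4/3.   [not invariant]
(C) x + 1/(x + 1) + (x + 1)/x  ->  (1/(1 - x)) + 1/((1/(1 - x)) + 1) + ((1/(1 - x)) + 1)/(1/(1 - x)) = (-x^3 + 6x^2 - 11x + 7)/(x^2 - 3x + 2); check: E(4) = 109/20 but E(-1/3) = -5/6.   [not invariant]
(D) x + 1/(1 - x) - (x - 1)/x  ->  (1/(1 - x)) + 1/(1 - (1/(1 - x))) - ((1/(1 - x)) - 1)/(1/(1 - x)) = (x^2(1 - x) - x + (x - 1)^2)/(x(x - 1)); check: E(4) = 35/12 but E(-1/3) = -43/12.   [not invariant]

Only (A) is unchanged. Indeed f(f(x)) = 1/(1 - 1/(1-x)) = (1-x)/(-x) = (x-1)/x, so E(x) = x + f(x) + f(f(x)) is the sum over the whole 3-cycle; applying f just permutes the three terms cyclically (x -> f(x) -> f(f(x)) -> x), leaving the sum unchanged.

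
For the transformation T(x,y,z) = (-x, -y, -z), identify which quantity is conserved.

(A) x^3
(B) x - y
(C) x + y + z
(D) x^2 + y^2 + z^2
D

Apply T(x,y,z) = (-x, -y, -z) to each option, i.e. replace (x, y, z) by the transformed coordinates.
Substitute the transformed coordinates into each option and compare with the original:
(A) x^3  ->  (-x)^3 = -x^3   [differs from x^3: not invariant]
(B) x - y  ->  (-x) - (-y) = -x + y   [differs from x - y: not invariant]
(C) x + y + z  ->  (-x) + (-y) + (-z) = -x - y - z   [differs from x + y + z: not invariant]
(D) x^2 + y^2 + z^2  ->  (-x)^2 + (-y)^2 + (-z)^2 = x^2 + y^2 + z^2   [equals x^2 + y^2 + z^2: invariant]

Only option (D), x^2 + y^2 + z^2, is unchanged by the transformation.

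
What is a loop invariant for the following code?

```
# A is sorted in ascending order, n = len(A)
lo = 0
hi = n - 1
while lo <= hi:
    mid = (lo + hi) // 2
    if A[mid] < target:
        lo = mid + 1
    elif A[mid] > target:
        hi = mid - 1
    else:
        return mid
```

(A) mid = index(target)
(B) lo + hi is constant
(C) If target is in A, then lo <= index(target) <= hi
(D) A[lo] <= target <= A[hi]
C

A loop invariant must hold before the first iteration and be re-established by every execution of the body.

(C) If target is in A, then lo <= index(target) <= hi: Before the loop [lo, hi] = [0, n-1] covers every index. When A[mid] < target, sortedness puts target strictly to the right of mid, so setting lo = mid + 1 keeps index(target) in [lo, hi]; symmetrically for hi = mid - 1. Hence 'if target is in A then lo <= index(target) <= hi' holds after every iteration, and when lo > hi it proves target is absent.

The other options fail:
(A) mid = index(target): mid is just the current probe; it equals index(target) only on the iteration that returns.
(B) lo + hi is constant: each iteration moves exactly one of lo, hi, so lo + hi changes (e.g. 0 + (n-1) becomes (mid+1) + (n-1)).
(D) A[lo] <= target <= A[hi]: fails when target is not in A (e.g. target < A[0] already violates it before the loop), so it is not maintained in general.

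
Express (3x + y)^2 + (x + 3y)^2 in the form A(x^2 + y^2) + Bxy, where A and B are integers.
10(x^2 + y^2) + 12xy

Expanding: (3x + y)^2 = 9x^2 + 6xy + y^2
(x + 3y)^2 = x^2 + 6xy + 9y^2
Sum = (9+1)(x^2+y^2) + 12xy = 10(x^2 + y^2) + 12xy
This is symmetric in x and y.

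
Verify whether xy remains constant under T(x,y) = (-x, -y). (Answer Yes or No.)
Yes

Substitute T(x,y) = (-x, -y) into the expression and compare with the original.

Original: xy
After applying T: (-x)(-y) = xy

This is identical to the original xy, so the expression is invariant.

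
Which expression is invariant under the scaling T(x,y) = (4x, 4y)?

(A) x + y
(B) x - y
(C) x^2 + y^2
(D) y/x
D

Under the uniform scaling T(x,y) = (4x, 4y):
Substitute the transformed coordinates into each option and compare with the original:
(A) x + y  ->  (4x) + (4y) = 4x + 4y   [differs from x + y: not invariant]
(B) x - y  ->  (4x) - (4y) = 4x - 4y   [differs from x - y: not invariant]
(C) x^2 + y^2  ->  (4x)^2 + (4y)^2 = 16x^2 + 16y^2   [differs from x^2 + y^2: not invariant]
(D) y/x  ->  (4y)/(4x) = y/x   [equals y/x: invariant]

Only option (D), y/x, is unchanged by the transformation.
The common factor 4 cancels in a ratio of coordinates, while sums, products and sums of squares pick up factors of 4 or 16.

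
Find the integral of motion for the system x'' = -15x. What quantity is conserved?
E = (x')^2 + 15x^2

Multiply the equation by x':
x' * x'' = -15x * x'
The left side is d/dt[(x')^2/2] and the right side is d/dt[-15x^2/2], so
d/dt[(x')^2/2 + 15x^2/2] = 0, i.e. (x')^2/2 + 15x^2/2 = constant.
Multiplying by 2, the integral of motion is E = (x')^2 + 15x^2.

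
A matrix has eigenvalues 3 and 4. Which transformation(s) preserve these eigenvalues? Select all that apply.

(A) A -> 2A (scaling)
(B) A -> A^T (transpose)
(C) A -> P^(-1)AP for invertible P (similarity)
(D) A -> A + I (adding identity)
B and C

Eigenvalues are preserved by:
1. Similarity transformations: A -> P^(-1)AP (same characteristic polynomial)
2. Transpose: A^T has the same eigenvalues as A

Eigenvalues are NOT preserved by:
- Adding identity: eigenvalues become 3+1, 4+1
- Scaling: eigenvalues become 6, 8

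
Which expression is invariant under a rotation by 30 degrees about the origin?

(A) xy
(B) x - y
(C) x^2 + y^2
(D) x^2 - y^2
C

A rotation by 30 degrees sends (x, y) to (sqrt(3)x/2 - y/2, x/2 + sqrt(3)y/2).
Substitute the transformed coordinates into each option and compare with the original:
(A) xy  ->  (sqrt(3)x/2 - y/2)(x/2 + sqrt(3)y/2) = sqrt(3)x^2/4 + xy/2 - sqrt(3)y^2/4   [differs from xy: not invariant]
(B) x - y  ->  (sqrt(3)x/2 - y/2) - (x/2 + sqrt(3)y/2) = -x/2 + sqrt(3)x/2 - sqrt(3)y/2 - y/2   [differs from x - y: not invariant]
(C) x^2 + y^2  ->  (sqrt(3)x/2 - y/2)^2 + (x/2 + sqrt(3)y/2)^2 = x^2 + y^2   [equals x^2 + y^2: invariant]
(D) x^2 - y^2  ->  (sqrt(3)x/2 - y/2)^2 - (x/2 + sqrt(3)y/2)^2 = x^2/2 - sqrt(3)xy - y^2/2   [differs from x^2 - y^2: not invariant]

Only option (C), x^2 + y^2, is unchanged by the transformation.
Geometrically, x^2 + y^2 is the squared distance from the origin, which every rotation about the origin preserves.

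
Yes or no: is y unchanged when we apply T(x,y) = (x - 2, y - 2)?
No

Substitute T(x,y) = (x - 2, y - 2) into the expression and compare with the original.

Original: y
After applying T: (y - 2) = y - 2

This differs from the original y (difference: -2), so the expression is NOT invariant.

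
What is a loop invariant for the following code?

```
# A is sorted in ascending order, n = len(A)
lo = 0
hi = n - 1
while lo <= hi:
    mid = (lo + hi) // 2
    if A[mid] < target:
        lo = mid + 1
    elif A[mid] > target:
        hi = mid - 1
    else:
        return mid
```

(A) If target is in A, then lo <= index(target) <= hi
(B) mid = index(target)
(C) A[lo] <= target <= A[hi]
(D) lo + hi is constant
A

A loop invariant must hold before the first iteration and be re-established by every execution of the body.

(A) If target is in A, then lo <= index(target) <= hi: Before the loop [lo, hi] = [0, n-1] covers every index. When A[mid] < target, sortedness puts target strictly to the right of mid, so setting lo = mid + 1 keeps index(target) in [lo, hi]; symmetrically for hi = mid - 1. Hence 'if target is in A then lo <= index(target) <= hi' holds after every iteration, and when lo > hi it proves target is absent.

The other options fail:
(B) mid = index(target): mid is just the current probe; it equals index(target) only on the iteration that returns.
(C) A[lo] <= target <= A[hi]: fails when target is not in A (e.g. target < A[0] already violates it before the loop), so it is not maintained in general.
(D) lo + hi is constant: each iteration moves exactly one of lo, hi, so lo + hi changes (e.g. 0 + (n-1) becomes (mid+1) + (n-1)).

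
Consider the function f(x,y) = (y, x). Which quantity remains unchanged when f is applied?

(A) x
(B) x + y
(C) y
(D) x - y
B

For f(x,y) = (y, x):
After applying f: x' = y, y' = x. So x' + y' = y + x = x + y.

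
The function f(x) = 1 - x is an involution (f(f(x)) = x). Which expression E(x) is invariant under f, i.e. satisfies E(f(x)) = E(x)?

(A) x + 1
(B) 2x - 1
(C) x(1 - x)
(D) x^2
C

Replace x by f(x) = 1 - x in each option and simplify. As a quick numerical cross-check, also compare E(4) with E(f(4)) = E(-3).

(A) x + 1  ->  (1 - x) + 1 = 2 - x; check: E(4) = 5 but E(-3) = -2.   [not invariant]
(B) 2x - 1  ->  2(1 - x) - 1 = 1 - 2x; check: E(4) = 7 but E(-3) = -7.   [not invariant]
(C) x(1 - x)  ->  (1 - x)(1 - (1 - x)), which simplifies back to x(1 - x); check: E(4) = -12, E(-3) = -12.   [invariant]
(D) x^2  ->  (1 - x)^2 = (x - 1)^2; check: E(4) = 16 but E(-3) = 9.   [not invariant]

Only (C) is unchanged. E is symmetric under swapping x with f(x) = 1 - x, which is exactly what an involution does.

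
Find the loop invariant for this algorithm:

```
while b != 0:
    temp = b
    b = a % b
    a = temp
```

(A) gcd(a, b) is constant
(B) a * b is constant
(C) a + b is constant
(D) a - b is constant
A

A loop invariant must hold before the first iteration and be re-established by every execution of the body.

(A) gcd(a, b) is constant: One iteration replaces (a, b) by (b, a mod b). Since a mod b = a - q*b for an integer q, any common divisor of a and b divides b and a mod b, and conversely; hence gcd(b, a mod b) = gcd(a, b). For instance (36, 11) -> (11, 3) keeps gcd = 1. At exit b = 0 and a = gcd of the original inputs.

The other options fail:
(B) a * b is constant: e.g. (a, b) = (36, 11) -> (11, 3): the product goes from 396 to 33.
(C) a + b is constant: e.g. (a, b) = (36, 11) -> (11, 3): the sum goes from 47 to 14.
(D) a - b is constant: e.g. (a, b) = (36, 11) -> (11, 3): the difference goes from 25 to 8.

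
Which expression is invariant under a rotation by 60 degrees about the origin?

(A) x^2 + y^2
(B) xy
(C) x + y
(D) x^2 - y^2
A

A rotation by 60 degrees sends (x, y) to (x/2 - sqrt(3)y/2, sqrt(3)x/2 + y/2).
Substitute the transformed coordinates into each option and compare with the original:
(A) x^2 + y^2  ->  (x/2 - sqrt(3)y/2)^2 + (sqrt(3)x/2 + y/2)^2 = x^2 + y^2   [equals x^2 + y^2: invariant]
(B) xy  ->  (x/2 - sqrt(3)y/2)(sqrt(3)x/2 + y/2) = sqrt(3)x^2/4 - xy/2 - sqrt(3)y^2/4   [differs from xy: not invariant]
(C) x + y  ->  (x/2 - sqrt(3)y/2) + (sqrt(3)x/2 + y/2) = x/2 + sqrt(3)x/2 - sqrt(3)y/2 + y/2   [differs from x + y: not invariant]
(D) x^2 - y^2  ->  (x/2 - sqrt(3)y/2)^2 - (sqrt(3)x/2 + y/2)^2 = -x^2/2 - sqrt(3)xy + y^2/2   [differs from x^2 - y^2: not invariant]

Only option (A), x^2 + y^2, is unchanged by the transformation.
Geometrically, x^2 + y^2 is the squared distance from the origin, which every rotation about the origin preserves.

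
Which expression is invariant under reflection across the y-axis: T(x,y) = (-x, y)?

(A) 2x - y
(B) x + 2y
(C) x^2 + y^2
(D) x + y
C

The map is reflection across the y-axis: T(x,y) = (-x, y).
Substitute the transformed coordinates into each option and compare with the original:
(A) 2x - y  ->  2(-x) - (y) = -2x - y   [differs from 2x - y: not invariant]
(B) x + 2y  ->  (-x) + 2(y) = -x + 2y   [differs from x + 2y: not invariant]
(C) x^2 + y^2  ->  (-x)^2 + (y)^2 = x^2 + y^2   [equals x^2 + y^2: invariant]
(D) x + y  ->  (-x) + (y) = -x + y   [differs from x + y: not invariant]

Only option (C), x^2 + y^2, is unchanged by the transformation.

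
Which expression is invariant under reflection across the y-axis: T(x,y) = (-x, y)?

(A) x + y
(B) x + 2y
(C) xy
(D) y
D

The map is reflection across the y-axis: T(x,y) = (-x, y).
Substitute the transformed coordinates into each option and compare with the original:
(A) x + y  ->  (-x) + (y) = -x + y   [differs from x + y: not invariant]
(B) x + 2y  ->  (-x) + 2(y) = -x + 2y   [differs from x + 2y: not invariant]
(C) xy  ->  (-x)(y) = -xy   [differs from xy: not invariant]
(D) y  ->  (y) = y   [equals y: invariant]

Only option (D), y, is unchanged by the transformation.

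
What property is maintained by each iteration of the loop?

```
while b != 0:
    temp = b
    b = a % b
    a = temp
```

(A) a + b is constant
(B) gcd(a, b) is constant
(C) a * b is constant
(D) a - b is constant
B

A loop invariant must hold before the first iteration and be re-established by every execution of the body.

(B) gcd(a, b) is constant: One iteration replaces (a, b) by (b, a mod b). Since a mod b = a - q*b for an integer q, any common divisor of a and b divides b and a mod b, and conversely; hence gcd(b, a mod b) = gcd(a, b). For instance (37, 7) -> (7, 2) keeps gcd = 1. At exit b = 0 and a = gcd of the original inputs.

The other options fail:
(A) a + b is constant: e.g. (a, b) = (37, 7) -> (7, 2): the sum goes from 44 to 9.
(C) a * b is constant: e.g. (a, b) = (37, 7) -> (7, 2): the product goes from 259 to 14.
(D) a - b is constant: e.g. (a, b) = (37, 7) -> (7, 2): the difference goes from 30 to 5.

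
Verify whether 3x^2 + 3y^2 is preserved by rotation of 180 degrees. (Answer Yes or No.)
Yes

Applying rotation by 180 degrees: x' = x*cos(180 degrees) - y*sin(180 degrees) = -x, y' = x*sin(180 degrees) + y*cos(180 degrees) = -y

Substituting into 3x^2 + 3y^2:
3(-x)^2 + 3(-y)^2
= 3x^2 + 3y^2

This equals the original expression 3x^2 + 3y^2, so it IS invariant.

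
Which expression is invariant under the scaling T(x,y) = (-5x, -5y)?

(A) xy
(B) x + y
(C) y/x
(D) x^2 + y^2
C

Under the uniform scaling T(x,y) = (-5x, -5y):
Substitute the transformed coordinates into each option and compare with the original:
(A) xy  ->  (-5x)(-5y) = 25xy   [differs from xy: not invariant]
(B) x + y  ->  (-5x) + (-5y) = -5x - 5y   [differs from x + y: not invariant]
(C) y/x  ->  (-5y)/(-5x) = y/x   [equals y/x: invariant]
(D) x^2 + y^2  ->  (-5x)^2 + (-5y)^2 = 25x^2 + 25y^2   [differs from x^2 + y^2: not invariant]

Only option (C), y/x, is unchanged by the transformation.
The common factor -5 cancels in a ratio of coordinates, while sums, products and sums of squares pick up factors of -5 or 25.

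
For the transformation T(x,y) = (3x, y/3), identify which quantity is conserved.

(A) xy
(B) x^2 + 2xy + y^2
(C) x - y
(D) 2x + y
A

An expression E(x,y) is invariant under T if E(T(x,y)) = E(x,y). Here T(x,y) = (3x, y/3).
Substitute the transformed coordinates into each option and compare with the original:
(A) xy  ->  (3x)(y/3) = xy   [equals xy: invariant]
(B) x^2 + 2xy + y^2  ->  (3x)^2 + 2(3x)(y/3) + (y/3)^2 = 9x^2 + 2xy + y^2/9   [differs from x^2 + 2xy + y^2: not invariant]
(C) x - y  ->  (3x) - (y/3) = 3x - y/3   [differs from x - y: not invariant]
(D) 2x + y  ->  2(3x) + (y/3) = 6x + y/3   [differs from 2x + y: not invariant]

Only option (A), xy, is unchanged by the transformation.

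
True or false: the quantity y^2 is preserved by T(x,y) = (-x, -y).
True

Substitute T(x,y) = (-x, -y) into the expression and compare with the original.

Original: y^2
After applying T: (-y)^2 = y^2

This is identical to the original y^2, so the expression is invariant.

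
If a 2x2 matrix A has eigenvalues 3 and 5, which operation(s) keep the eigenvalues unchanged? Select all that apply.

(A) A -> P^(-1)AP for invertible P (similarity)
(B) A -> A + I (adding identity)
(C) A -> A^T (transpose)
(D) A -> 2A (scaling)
A and C

Eigenvalues are preserved by:
1. Similarity transformations: A -> P^(-1)AP (same characteristic polynomial)
2. Transpose: A^T has the same eigenvalues as A

Eigenvalues are NOT preserved by:
- Adding identity: eigenvalues become 3+1, 5+1
- Scaling: eigenvalues become 6, 10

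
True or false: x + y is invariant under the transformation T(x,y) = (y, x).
True

Substitute T(x,y) = (y, x) into the expression and compare with the original.

Original: x + y
After applying T: (y) + (x) = x + y

This is identical to the original x + y, so the expression is invariant.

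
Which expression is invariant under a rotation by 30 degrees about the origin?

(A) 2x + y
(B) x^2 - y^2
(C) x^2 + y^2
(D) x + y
C

A rotation by 30 degrees sends (x, y) to (sqrt(3)x/2 - y/2, x/2 + sqrt(3)y/2).
Substitute the transformed coordinates into each option and compare with the original:
(A) 2x + y  ->  2(sqrt(3)x/2 - y/2) + (x/2 + sqrt(3)y/2) = x/2 + sqrt(3)x - y + sqrt(3)y/2   [differs from 2x + y: not invariant]
(B) x^2 - y^2  ->  (sqrt(3)x/2 - y/2)^2 - (x/2 + sqrt(3)y/2)^2 = x^2/2 - sqrt(3)xy - y^2/2   [differs from x^2 - y^2: not invariant]
(C) x^2 + y^2  ->  (sqrt(3)x/2 - y/2)^2 + (x/2 + sqrt(3)y/2)^2 = x^2 + y^2   [equals x^2 + y^2: invariant]
(D) x + y  ->  (sqrt(3)x/2 - y/2) + (x/2 + sqrt(3)y/2) = x/2 + sqrt(3)x/2 - y/2 + sqrt(3)y/2   [differs from x + y: not invariant]

Only option (C), x^2 + y^2, is unchanged by the transformation.
Geometrically, x^2 + y^2 is the squared distance from the origin, which every rotation about the origin preserves.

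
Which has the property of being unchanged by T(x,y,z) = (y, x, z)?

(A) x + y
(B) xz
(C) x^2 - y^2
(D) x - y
A

Apply T(x,y,z) = (y, x, z) to each option, i.e. replace (x, y, z) by the transformed coordinates.
Substitute the transformed coordinates into each option and compare with the original:
(A) x + y  ->  (y) + (x) = x + y   [equals x + y: invariant]
(B) xz  ->  (y)(z) = yz   [differs from xz: not invariant]
(C) x^2 - y^2  ->  (y)^2 - (x)^2 = -x^2 + y^2   [differs from x^2 - y^2: not invariant]
(D) x - y  ->  (y) - (x) = -x + y   [differs from x - y: not invariant]

Only option (A), x + y, is unchanged by the transformation.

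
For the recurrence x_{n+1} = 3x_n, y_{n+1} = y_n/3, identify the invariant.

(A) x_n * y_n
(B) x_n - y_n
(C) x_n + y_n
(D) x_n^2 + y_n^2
A

For the recurrence x_{n+1} = 3x_n, y_{n+1} = y_n/3:

x_{n+1} * y_{n+1} = (3x_n) * (y_n/3) = x_n * y_n
The product is conserved.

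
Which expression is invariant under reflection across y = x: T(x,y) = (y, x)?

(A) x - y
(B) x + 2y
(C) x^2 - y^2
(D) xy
D

The map is reflection across y = x: T(x,y) = (y, x).
Substitute the transformed coordinates into each option and compare with the original:
(A) x - y  ->  (y) - (x) = -x + y   [differs from x - y: not invariant]
(B) x + 2y  ->  (y) + 2(x) = 2x + y   [differs from x + 2y: not invariant]
(C) x^2 - y^2  ->  (y)^2 - (x)^2 = -x^2 + y^2   [differs from x^2 - y^2: not invariant]
(D) xy  ->  (y)(x) = xy   [equals xy: invariant]

Only option (D), xy, is unchanged by the transformation.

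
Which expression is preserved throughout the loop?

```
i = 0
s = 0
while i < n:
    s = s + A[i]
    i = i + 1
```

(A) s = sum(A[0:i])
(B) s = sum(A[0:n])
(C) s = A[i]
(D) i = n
A

A loop invariant must hold before the first iteration and be re-established by every execution of the body.

(A) s = sum(A[0:i]): Initially i = 0 and s = 0 = sum of the empty slice A[0:0]. If s = sum(A[0:i]) holds at the top of an iteration, the body sets s to sum(A[0:i]) + A[i] = sum(A[0:i+1]) and then i to i+1, so s = sum(A[0:i]) holds again. At exit i = n, giving s = sum(A[0:n]).

The other options fail:
(B) s = sum(A[0:n]): false before the loop (s = 0, not the full sum) -- it only becomes true at exit.
(C) s = A[i]: after the first iteration s = A[0] but i = 1, so s = A[i] compares s with the wrong element (and fails in general).
(D) i = n: false initially (i = 0); it is the exit condition, not an invariant.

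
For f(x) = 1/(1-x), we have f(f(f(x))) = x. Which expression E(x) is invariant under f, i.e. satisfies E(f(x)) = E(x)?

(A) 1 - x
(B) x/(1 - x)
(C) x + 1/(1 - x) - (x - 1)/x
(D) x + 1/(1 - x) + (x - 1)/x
D

Replace x by f(x) = 1/(1 - x) in each option and simplify. As a quick numerical cross-check, also compare E(4) with E(f(4)) = E(-1/3).

(A) 1 - x  ->  1 - (1/(1 - x)) = x/(x - 1); check: E(4) = -3 but E(-1/3) = 4/3.   [not invariant]
(B) x/(1 - x)  ->  (1/(1 - x))/(1 - (1/(1 - x))) = -1/x; check: E(4) = -4/3 but E(-1/3) = -1/4.   [not invariant]
(C) x + 1/(1 - x) - (x - 1)/x  ->  (1/(1 - x)) + 1/(1 - (1/(1 - x))) - ((1/(1 - x)) - 1)/(1/(1 - x)) = (x^2(1 - x) - x + (x - 1)^2)/(x(x - 1)); check: E(4) = 35/12 but E(-1/3) = -43/12.   [not invariant]
(D) x + 1/(1 - x) + (x - 1)/x  ->  (1/(1 - x)) + 1/(1 - (1/(1 - x))) + ((1/(1 - x)) - 1)/(1/(1 - x)), which simplifies back to x + 1/(1 - x) + (x - 1)/x; check: E(4) = 53/12, E(-1/3) = 53/12.   [invariant]

Only (D) is unchanged. Indeed f(f(x)) = 1/(1 - 1/(1-x)) = (1-x)/(-x) = (x-1)/x, so E(x) = x + f(x) + f(f(x)) is the sum over the whole 3-cycle; applying f just permutes the three terms cyclically (x -> f(x) -> f(f(x)) -> x), leaving the sum unchanged.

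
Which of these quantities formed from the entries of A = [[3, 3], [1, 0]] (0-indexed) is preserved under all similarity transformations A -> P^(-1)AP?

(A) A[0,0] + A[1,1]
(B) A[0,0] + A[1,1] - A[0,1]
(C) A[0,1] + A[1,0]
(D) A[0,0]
A

A[0,0] + A[1,1] is the trace of A. By the cyclic property of the trace, tr(P^(-1)AP) = tr(APP^(-1)) = tr(A), so it is the same for every matrix similar to A.

The other combinations are not similarity invariants. For example, take P = [[2, 1], [1, 1]] (det P = 1), so P^(-1) = [[1, -1], [-1, 2]] and
B = P^(-1)AP = [[7, 5], [-5, -4]].
Evaluating each option on A and on B:
(A) A[0,0] + A[1,1]: 3 for A, 3 for B -> unchanged
(B) A[0,0] + A[1,1] - A[0,1]: 0 for A, -2 for B -> changes
(C) A[0,1] + A[1,0]: 4 for A, 0 for B -> changes
(D) A[0,0]: 3 for A, 7 for B -> changes

Only (A) A[0,0] + A[1,1] = 3 survives (and it does so for every P, not just this one), so it is the invariant.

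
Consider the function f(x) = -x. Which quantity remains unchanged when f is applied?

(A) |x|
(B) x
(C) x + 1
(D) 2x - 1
A

For f(x) = -x:
Applying f replaces x by -x. Since |-x| = |x|, the absolute value is unchanged by f, whereas x -> -x, 2x - 1 -> -2x - 1 and x + 1 -> -x + 1 all change.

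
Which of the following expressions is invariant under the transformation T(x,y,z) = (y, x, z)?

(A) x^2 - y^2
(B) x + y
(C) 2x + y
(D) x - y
B

Apply T(x,y,z) = (y, x, z) to each option, i.e. replace (x, y, z) by the transformed coordinates.
Substitute the transformed coordinates into each option and compare with the original:
(A) x^2 - y^2  ->  (y)^2 - (x)^2 = -x^2 + y^2   [differs from x^2 - y^2: not invariant]
(B) x + y  ->  (y) + (x) = x + y   [equals x + y: invariant]
(C) 2x + y  ->  2(y) + (x) = x + 2y   [differs from 2x + y: not invariant]
(D) x - y  ->  (y) - (x) = -x + y   [differs from x - y: not invariant]

Only option (B), x + y, is unchanged by the transformation.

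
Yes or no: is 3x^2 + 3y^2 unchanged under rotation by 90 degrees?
Yes

Applying rotation by 90 degrees: x' = x*cos(90 degrees) - y*sin(90 degrees) = -y, y' = x*sin(90 degrees) + y*cos(90 degrees) = x

Substituting into 3x^2 + 3y^2:
3(-y)^2 + 3(x)^2
= 3x^2 + 3y^2

This equals the original expression 3x^2 + 3y^2, so it IS invariant.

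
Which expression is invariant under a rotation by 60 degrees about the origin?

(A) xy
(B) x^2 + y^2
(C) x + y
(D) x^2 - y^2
B

A rotation by 60 degrees sends (x, y) to (x/2 - sqrt(3)y/2, sqrt(3)x/2 + y/2).
Substitute the transformed coordinates into each option and compare with the original:
(A) xy  ->  (x/2 - sqrt(3)y/2)(sqrt(3)x/2 + y/2) = sqrt(3)x^2/4 - xy/2 - sqrt(3)y^2/4   [differs from xy: not invariant]
(B) x^2 + y^2  ->  (x/2 - sqrt(3)y/2)^2 + (sqrt(3)x/2 + y/2)^2 = x^2 + y^2   [equals x^2 + y^2: invariant]
(C) x + y  ->  (x/2 - sqrt(3)y/2) + (sqrt(3)x/2 + y/2) = x/2 + sqrt(3)x/2 - sqrt(3)y/2 + y/2   [differs from x + y: not invariant]
(D) x^2 - y^2  ->  (x/2 - sqrt(3)y/2)^2 - (sqrt(3)x/2 + y/2)^2 = -x^2/2 - sqrt(3)xy + y^2/2   [differs from x^2 - y^2: not invariant]

Only option (B), x^2 + y^2, is unchanged by the transformation.
Geometrically, x^2 + y^2 is the squared distance from the origin, which every rotation about the origin preserves.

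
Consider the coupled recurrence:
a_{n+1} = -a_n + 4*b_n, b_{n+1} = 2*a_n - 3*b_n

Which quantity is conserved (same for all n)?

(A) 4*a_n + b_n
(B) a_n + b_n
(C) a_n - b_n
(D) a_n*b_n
B

Replace a_n by a_{n+1} = -a_n + 4*b_n and b_n by b_{n+1} = 2*a_n - 3*b_n in each option and simplify:
(A) 4*a_n + b_n  ->  4*(-a_n + 4*b_n) + (2*a_n - 3*b_n) = -2*a_n + 13*b_n   [not conserved]
(B) a_n + b_n  ->  (-a_n + 4*b_n) + (2*a_n - 3*b_n) = a_n + b_n   [conserved]
(C) a_n - b_n  ->  (-a_n + 4*b_n) - (2*a_n - 3*b_n) = -3*a_n + 7*b_n   [not conserved]
(D) a_n*b_n  ->  (-a_n + 4*b_n)*(2*a_n - 3*b_n) = -2*a_n^2 + 11*a_n*b_n - 12*b_n^2   [not conserved]

Only (B) a_n + b_n returns to itself after one step, so it is the conserved quantity.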